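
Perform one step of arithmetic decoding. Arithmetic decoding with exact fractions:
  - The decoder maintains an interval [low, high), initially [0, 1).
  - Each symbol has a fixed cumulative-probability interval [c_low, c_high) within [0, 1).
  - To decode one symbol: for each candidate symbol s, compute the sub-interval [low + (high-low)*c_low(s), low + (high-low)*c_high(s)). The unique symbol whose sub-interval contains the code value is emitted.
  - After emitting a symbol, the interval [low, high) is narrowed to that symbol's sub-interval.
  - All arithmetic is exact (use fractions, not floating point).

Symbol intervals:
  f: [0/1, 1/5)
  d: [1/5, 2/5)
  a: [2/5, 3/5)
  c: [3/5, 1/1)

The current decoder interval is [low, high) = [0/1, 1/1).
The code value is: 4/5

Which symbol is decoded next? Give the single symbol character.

Answer: c

Derivation:
Interval width = high − low = 1/1 − 0/1 = 1/1
Scaled code = (code − low) / width = (4/5 − 0/1) / 1/1 = 4/5
  f: [0/1, 1/5) 
  d: [1/5, 2/5) 
  a: [2/5, 3/5) 
  c: [3/5, 1/1) ← scaled code falls here ✓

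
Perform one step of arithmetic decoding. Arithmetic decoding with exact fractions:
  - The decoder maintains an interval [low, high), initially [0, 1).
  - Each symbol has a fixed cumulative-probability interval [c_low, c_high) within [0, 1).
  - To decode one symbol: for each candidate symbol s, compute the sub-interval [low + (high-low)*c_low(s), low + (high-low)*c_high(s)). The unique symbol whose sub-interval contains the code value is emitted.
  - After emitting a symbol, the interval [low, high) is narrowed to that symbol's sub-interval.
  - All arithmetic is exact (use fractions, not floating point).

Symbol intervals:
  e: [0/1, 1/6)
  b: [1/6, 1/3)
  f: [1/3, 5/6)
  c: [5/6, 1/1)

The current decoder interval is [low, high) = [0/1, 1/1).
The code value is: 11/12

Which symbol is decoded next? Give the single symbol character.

Interval width = high − low = 1/1 − 0/1 = 1/1
Scaled code = (code − low) / width = (11/12 − 0/1) / 1/1 = 11/12
  e: [0/1, 1/6) 
  b: [1/6, 1/3) 
  f: [1/3, 5/6) 
  c: [5/6, 1/1) ← scaled code falls here ✓

Answer: c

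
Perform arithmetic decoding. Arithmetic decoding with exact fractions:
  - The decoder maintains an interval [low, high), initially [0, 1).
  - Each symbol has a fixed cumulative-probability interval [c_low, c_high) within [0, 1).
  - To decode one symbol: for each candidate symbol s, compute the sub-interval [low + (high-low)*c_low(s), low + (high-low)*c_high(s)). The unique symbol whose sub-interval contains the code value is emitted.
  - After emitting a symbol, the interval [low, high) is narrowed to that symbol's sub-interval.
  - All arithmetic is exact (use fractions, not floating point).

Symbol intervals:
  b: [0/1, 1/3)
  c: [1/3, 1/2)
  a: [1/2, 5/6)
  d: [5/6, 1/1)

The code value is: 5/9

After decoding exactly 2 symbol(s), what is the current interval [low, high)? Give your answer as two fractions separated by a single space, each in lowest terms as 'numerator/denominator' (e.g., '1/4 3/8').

Answer: 1/2 11/18

Derivation:
Step 1: interval [0/1, 1/1), width = 1/1 - 0/1 = 1/1
  'b': [0/1 + 1/1*0/1, 0/1 + 1/1*1/3) = [0/1, 1/3)
  'c': [0/1 + 1/1*1/3, 0/1 + 1/1*1/2) = [1/3, 1/2)
  'a': [0/1 + 1/1*1/2, 0/1 + 1/1*5/6) = [1/2, 5/6) <- contains code 5/9
  'd': [0/1 + 1/1*5/6, 0/1 + 1/1*1/1) = [5/6, 1/1)
  emit 'a', narrow to [1/2, 5/6)
Step 2: interval [1/2, 5/6), width = 5/6 - 1/2 = 1/3
  'b': [1/2 + 1/3*0/1, 1/2 + 1/3*1/3) = [1/2, 11/18) <- contains code 5/9
  'c': [1/2 + 1/3*1/3, 1/2 + 1/3*1/2) = [11/18, 2/3)
  'a': [1/2 + 1/3*1/2, 1/2 + 1/3*5/6) = [2/3, 7/9)
  'd': [1/2 + 1/3*5/6, 1/2 + 1/3*1/1) = [7/9, 5/6)
  emit 'b', narrow to [1/2, 11/18)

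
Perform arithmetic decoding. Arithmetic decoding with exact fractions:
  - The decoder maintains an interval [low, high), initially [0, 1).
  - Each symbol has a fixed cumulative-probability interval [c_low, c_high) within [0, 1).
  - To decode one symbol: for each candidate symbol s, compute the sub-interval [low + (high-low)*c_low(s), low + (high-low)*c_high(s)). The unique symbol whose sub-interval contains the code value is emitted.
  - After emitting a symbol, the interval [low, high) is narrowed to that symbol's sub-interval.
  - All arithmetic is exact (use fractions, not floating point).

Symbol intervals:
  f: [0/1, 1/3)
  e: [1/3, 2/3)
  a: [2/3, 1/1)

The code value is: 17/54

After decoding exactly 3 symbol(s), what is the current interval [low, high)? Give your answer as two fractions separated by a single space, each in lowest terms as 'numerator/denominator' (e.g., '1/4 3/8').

Step 1: interval [0/1, 1/1), width = 1/1 - 0/1 = 1/1
  'f': [0/1 + 1/1*0/1, 0/1 + 1/1*1/3) = [0/1, 1/3) <- contains code 17/54
  'e': [0/1 + 1/1*1/3, 0/1 + 1/1*2/3) = [1/3, 2/3)
  'a': [0/1 + 1/1*2/3, 0/1 + 1/1*1/1) = [2/3, 1/1)
  emit 'f', narrow to [0/1, 1/3)
Step 2: interval [0/1, 1/3), width = 1/3 - 0/1 = 1/3
  'f': [0/1 + 1/3*0/1, 0/1 + 1/3*1/3) = [0/1, 1/9)
  'e': [0/1 + 1/3*1/3, 0/1 + 1/3*2/3) = [1/9, 2/9)
  'a': [0/1 + 1/3*2/3, 0/1 + 1/3*1/1) = [2/9, 1/3) <- contains code 17/54
  emit 'a', narrow to [2/9, 1/3)
Step 3: interval [2/9, 1/3), width = 1/3 - 2/9 = 1/9
  'f': [2/9 + 1/9*0/1, 2/9 + 1/9*1/3) = [2/9, 7/27)
  'e': [2/9 + 1/9*1/3, 2/9 + 1/9*2/3) = [7/27, 8/27)
  'a': [2/9 + 1/9*2/3, 2/9 + 1/9*1/1) = [8/27, 1/3) <- contains code 17/54
  emit 'a', narrow to [8/27, 1/3)

Answer: 8/27 1/3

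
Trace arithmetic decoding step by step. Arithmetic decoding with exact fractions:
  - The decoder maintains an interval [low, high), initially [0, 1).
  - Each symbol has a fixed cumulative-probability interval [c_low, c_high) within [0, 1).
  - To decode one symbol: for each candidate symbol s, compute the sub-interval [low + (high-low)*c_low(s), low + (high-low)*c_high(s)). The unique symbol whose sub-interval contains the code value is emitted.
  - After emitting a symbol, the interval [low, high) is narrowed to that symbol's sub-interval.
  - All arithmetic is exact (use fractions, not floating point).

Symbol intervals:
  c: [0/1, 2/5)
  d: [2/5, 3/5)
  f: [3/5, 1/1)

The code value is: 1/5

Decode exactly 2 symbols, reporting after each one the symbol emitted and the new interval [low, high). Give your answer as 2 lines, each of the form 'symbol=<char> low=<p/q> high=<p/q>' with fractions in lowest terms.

Answer: symbol=c low=0/1 high=2/5
symbol=d low=4/25 high=6/25

Derivation:
Step 1: interval [0/1, 1/1), width = 1/1 - 0/1 = 1/1
  'c': [0/1 + 1/1*0/1, 0/1 + 1/1*2/5) = [0/1, 2/5) <- contains code 1/5
  'd': [0/1 + 1/1*2/5, 0/1 + 1/1*3/5) = [2/5, 3/5)
  'f': [0/1 + 1/1*3/5, 0/1 + 1/1*1/1) = [3/5, 1/1)
  emit 'c', narrow to [0/1, 2/5)
Step 2: interval [0/1, 2/5), width = 2/5 - 0/1 = 2/5
  'c': [0/1 + 2/5*0/1, 0/1 + 2/5*2/5) = [0/1, 4/25)
  'd': [0/1 + 2/5*2/5, 0/1 + 2/5*3/5) = [4/25, 6/25) <- contains code 1/5
  'f': [0/1 + 2/5*3/5, 0/1 + 2/5*1/1) = [6/25, 2/5)
  emit 'd', narrow to [4/25, 6/25)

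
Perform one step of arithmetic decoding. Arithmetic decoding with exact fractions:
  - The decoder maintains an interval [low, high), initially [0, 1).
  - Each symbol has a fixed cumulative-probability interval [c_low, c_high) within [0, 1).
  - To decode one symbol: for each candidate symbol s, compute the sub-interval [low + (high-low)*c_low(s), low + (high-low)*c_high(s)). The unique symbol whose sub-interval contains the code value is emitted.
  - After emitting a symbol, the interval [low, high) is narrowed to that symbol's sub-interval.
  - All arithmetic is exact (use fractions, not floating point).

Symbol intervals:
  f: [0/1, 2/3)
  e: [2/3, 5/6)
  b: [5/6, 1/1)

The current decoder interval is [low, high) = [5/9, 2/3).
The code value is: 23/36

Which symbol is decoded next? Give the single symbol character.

Answer: e

Derivation:
Interval width = high − low = 2/3 − 5/9 = 1/9
Scaled code = (code − low) / width = (23/36 − 5/9) / 1/9 = 3/4
  f: [0/1, 2/3) 
  e: [2/3, 5/6) ← scaled code falls here ✓
  b: [5/6, 1/1) 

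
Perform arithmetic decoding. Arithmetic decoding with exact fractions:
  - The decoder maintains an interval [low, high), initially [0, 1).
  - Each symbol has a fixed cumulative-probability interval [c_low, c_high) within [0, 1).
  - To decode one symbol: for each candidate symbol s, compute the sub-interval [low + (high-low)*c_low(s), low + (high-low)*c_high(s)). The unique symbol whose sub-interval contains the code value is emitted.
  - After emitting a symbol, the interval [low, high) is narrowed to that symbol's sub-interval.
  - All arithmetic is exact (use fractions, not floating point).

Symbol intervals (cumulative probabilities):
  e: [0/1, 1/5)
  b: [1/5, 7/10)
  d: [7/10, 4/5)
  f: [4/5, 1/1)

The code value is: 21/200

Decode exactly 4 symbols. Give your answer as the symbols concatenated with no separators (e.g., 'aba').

Step 1: interval [0/1, 1/1), width = 1/1 - 0/1 = 1/1
  'e': [0/1 + 1/1*0/1, 0/1 + 1/1*1/5) = [0/1, 1/5) <- contains code 21/200
  'b': [0/1 + 1/1*1/5, 0/1 + 1/1*7/10) = [1/5, 7/10)
  'd': [0/1 + 1/1*7/10, 0/1 + 1/1*4/5) = [7/10, 4/5)
  'f': [0/1 + 1/1*4/5, 0/1 + 1/1*1/1) = [4/5, 1/1)
  emit 'e', narrow to [0/1, 1/5)
Step 2: interval [0/1, 1/5), width = 1/5 - 0/1 = 1/5
  'e': [0/1 + 1/5*0/1, 0/1 + 1/5*1/5) = [0/1, 1/25)
  'b': [0/1 + 1/5*1/5, 0/1 + 1/5*7/10) = [1/25, 7/50) <- contains code 21/200
  'd': [0/1 + 1/5*7/10, 0/1 + 1/5*4/5) = [7/50, 4/25)
  'f': [0/1 + 1/5*4/5, 0/1 + 1/5*1/1) = [4/25, 1/5)
  emit 'b', narrow to [1/25, 7/50)
Step 3: interval [1/25, 7/50), width = 7/50 - 1/25 = 1/10
  'e': [1/25 + 1/10*0/1, 1/25 + 1/10*1/5) = [1/25, 3/50)
  'b': [1/25 + 1/10*1/5, 1/25 + 1/10*7/10) = [3/50, 11/100) <- contains code 21/200
  'd': [1/25 + 1/10*7/10, 1/25 + 1/10*4/5) = [11/100, 3/25)
  'f': [1/25 + 1/10*4/5, 1/25 + 1/10*1/1) = [3/25, 7/50)
  emit 'b', narrow to [3/50, 11/100)
Step 4: interval [3/50, 11/100), width = 11/100 - 3/50 = 1/20
  'e': [3/50 + 1/20*0/1, 3/50 + 1/20*1/5) = [3/50, 7/100)
  'b': [3/50 + 1/20*1/5, 3/50 + 1/20*7/10) = [7/100, 19/200)
  'd': [3/50 + 1/20*7/10, 3/50 + 1/20*4/5) = [19/200, 1/10)
  'f': [3/50 + 1/20*4/5, 3/50 + 1/20*1/1) = [1/10, 11/100) <- contains code 21/200
  emit 'f', narrow to [1/10, 11/100)

Answer: ebbf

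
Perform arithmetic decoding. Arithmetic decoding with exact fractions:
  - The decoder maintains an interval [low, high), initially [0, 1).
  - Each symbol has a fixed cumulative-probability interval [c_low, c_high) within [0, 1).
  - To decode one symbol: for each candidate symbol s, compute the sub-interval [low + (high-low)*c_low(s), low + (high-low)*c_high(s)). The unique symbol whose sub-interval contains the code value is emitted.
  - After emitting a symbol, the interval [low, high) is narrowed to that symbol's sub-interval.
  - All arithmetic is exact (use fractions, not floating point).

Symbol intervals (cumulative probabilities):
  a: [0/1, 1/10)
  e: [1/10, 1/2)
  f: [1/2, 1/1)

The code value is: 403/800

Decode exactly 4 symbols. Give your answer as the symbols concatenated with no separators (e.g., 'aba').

Step 1: interval [0/1, 1/1), width = 1/1 - 0/1 = 1/1
  'a': [0/1 + 1/1*0/1, 0/1 + 1/1*1/10) = [0/1, 1/10)
  'e': [0/1 + 1/1*1/10, 0/1 + 1/1*1/2) = [1/10, 1/2)
  'f': [0/1 + 1/1*1/2, 0/1 + 1/1*1/1) = [1/2, 1/1) <- contains code 403/800
  emit 'f', narrow to [1/2, 1/1)
Step 2: interval [1/2, 1/1), width = 1/1 - 1/2 = 1/2
  'a': [1/2 + 1/2*0/1, 1/2 + 1/2*1/10) = [1/2, 11/20) <- contains code 403/800
  'e': [1/2 + 1/2*1/10, 1/2 + 1/2*1/2) = [11/20, 3/4)
  'f': [1/2 + 1/2*1/2, 1/2 + 1/2*1/1) = [3/4, 1/1)
  emit 'a', narrow to [1/2, 11/20)
Step 3: interval [1/2, 11/20), width = 11/20 - 1/2 = 1/20
  'a': [1/2 + 1/20*0/1, 1/2 + 1/20*1/10) = [1/2, 101/200) <- contains code 403/800
  'e': [1/2 + 1/20*1/10, 1/2 + 1/20*1/2) = [101/200, 21/40)
  'f': [1/2 + 1/20*1/2, 1/2 + 1/20*1/1) = [21/40, 11/20)
  emit 'a', narrow to [1/2, 101/200)
Step 4: interval [1/2, 101/200), width = 101/200 - 1/2 = 1/200
  'a': [1/2 + 1/200*0/1, 1/2 + 1/200*1/10) = [1/2, 1001/2000)
  'e': [1/2 + 1/200*1/10, 1/2 + 1/200*1/2) = [1001/2000, 201/400)
  'f': [1/2 + 1/200*1/2, 1/2 + 1/200*1/1) = [201/400, 101/200) <- contains code 403/800
  emit 'f', narrow to [201/400, 101/200)

Answer: faaf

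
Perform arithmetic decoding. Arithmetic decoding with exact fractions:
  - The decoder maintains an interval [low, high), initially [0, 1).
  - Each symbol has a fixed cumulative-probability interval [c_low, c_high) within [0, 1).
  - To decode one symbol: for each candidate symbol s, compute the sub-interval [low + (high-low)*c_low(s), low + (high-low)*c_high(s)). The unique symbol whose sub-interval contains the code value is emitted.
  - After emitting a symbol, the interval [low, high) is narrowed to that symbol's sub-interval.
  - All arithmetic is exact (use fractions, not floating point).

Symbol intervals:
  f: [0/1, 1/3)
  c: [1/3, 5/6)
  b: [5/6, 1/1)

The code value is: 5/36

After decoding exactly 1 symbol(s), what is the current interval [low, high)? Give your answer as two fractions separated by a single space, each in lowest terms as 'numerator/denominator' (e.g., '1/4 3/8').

Answer: 0/1 1/3

Derivation:
Step 1: interval [0/1, 1/1), width = 1/1 - 0/1 = 1/1
  'f': [0/1 + 1/1*0/1, 0/1 + 1/1*1/3) = [0/1, 1/3) <- contains code 5/36
  'c': [0/1 + 1/1*1/3, 0/1 + 1/1*5/6) = [1/3, 5/6)
  'b': [0/1 + 1/1*5/6, 0/1 + 1/1*1/1) = [5/6, 1/1)
  emit 'f', narrow to [0/1, 1/3)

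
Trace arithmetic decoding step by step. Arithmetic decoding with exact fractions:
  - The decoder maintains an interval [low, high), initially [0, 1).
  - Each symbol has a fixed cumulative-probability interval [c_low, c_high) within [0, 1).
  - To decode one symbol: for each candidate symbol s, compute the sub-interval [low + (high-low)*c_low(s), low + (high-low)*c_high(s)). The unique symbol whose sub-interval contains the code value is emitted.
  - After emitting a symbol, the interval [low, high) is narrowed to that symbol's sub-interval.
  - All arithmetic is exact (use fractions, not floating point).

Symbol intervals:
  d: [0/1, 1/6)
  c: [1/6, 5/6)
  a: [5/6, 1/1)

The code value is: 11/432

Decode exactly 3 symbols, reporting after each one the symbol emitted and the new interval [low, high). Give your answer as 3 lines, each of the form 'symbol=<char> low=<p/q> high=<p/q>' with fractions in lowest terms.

Answer: symbol=d low=0/1 high=1/6
symbol=d low=0/1 high=1/36
symbol=a low=5/216 high=1/36

Derivation:
Step 1: interval [0/1, 1/1), width = 1/1 - 0/1 = 1/1
  'd': [0/1 + 1/1*0/1, 0/1 + 1/1*1/6) = [0/1, 1/6) <- contains code 11/432
  'c': [0/1 + 1/1*1/6, 0/1 + 1/1*5/6) = [1/6, 5/6)
  'a': [0/1 + 1/1*5/6, 0/1 + 1/1*1/1) = [5/6, 1/1)
  emit 'd', narrow to [0/1, 1/6)
Step 2: interval [0/1, 1/6), width = 1/6 - 0/1 = 1/6
  'd': [0/1 + 1/6*0/1, 0/1 + 1/6*1/6) = [0/1, 1/36) <- contains code 11/432
  'c': [0/1 + 1/6*1/6, 0/1 + 1/6*5/6) = [1/36, 5/36)
  'a': [0/1 + 1/6*5/6, 0/1 + 1/6*1/1) = [5/36, 1/6)
  emit 'd', narrow to [0/1, 1/36)
Step 3: interval [0/1, 1/36), width = 1/36 - 0/1 = 1/36
  'd': [0/1 + 1/36*0/1, 0/1 + 1/36*1/6) = [0/1, 1/216)
  'c': [0/1 + 1/36*1/6, 0/1 + 1/36*5/6) = [1/216, 5/216)
  'a': [0/1 + 1/36*5/6, 0/1 + 1/36*1/1) = [5/216, 1/36) <- contains code 11/432
  emit 'a', narrow to [5/216, 1/36)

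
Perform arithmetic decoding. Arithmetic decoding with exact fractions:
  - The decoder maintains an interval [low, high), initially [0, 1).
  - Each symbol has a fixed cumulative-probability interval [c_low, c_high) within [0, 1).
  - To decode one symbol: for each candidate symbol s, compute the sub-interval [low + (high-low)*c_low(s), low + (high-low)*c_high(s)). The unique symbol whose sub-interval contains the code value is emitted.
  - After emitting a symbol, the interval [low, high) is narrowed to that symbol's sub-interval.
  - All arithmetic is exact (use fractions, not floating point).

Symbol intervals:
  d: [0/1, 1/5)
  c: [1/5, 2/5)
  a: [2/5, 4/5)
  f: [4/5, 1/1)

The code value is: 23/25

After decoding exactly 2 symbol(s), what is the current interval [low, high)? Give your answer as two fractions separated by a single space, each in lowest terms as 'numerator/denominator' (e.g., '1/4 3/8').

Step 1: interval [0/1, 1/1), width = 1/1 - 0/1 = 1/1
  'd': [0/1 + 1/1*0/1, 0/1 + 1/1*1/5) = [0/1, 1/5)
  'c': [0/1 + 1/1*1/5, 0/1 + 1/1*2/5) = [1/5, 2/5)
  'a': [0/1 + 1/1*2/5, 0/1 + 1/1*4/5) = [2/5, 4/5)
  'f': [0/1 + 1/1*4/5, 0/1 + 1/1*1/1) = [4/5, 1/1) <- contains code 23/25
  emit 'f', narrow to [4/5, 1/1)
Step 2: interval [4/5, 1/1), width = 1/1 - 4/5 = 1/5
  'd': [4/5 + 1/5*0/1, 4/5 + 1/5*1/5) = [4/5, 21/25)
  'c': [4/5 + 1/5*1/5, 4/5 + 1/5*2/5) = [21/25, 22/25)
  'a': [4/5 + 1/5*2/5, 4/5 + 1/5*4/5) = [22/25, 24/25) <- contains code 23/25
  'f': [4/5 + 1/5*4/5, 4/5 + 1/5*1/1) = [24/25, 1/1)
  emit 'a', narrow to [22/25, 24/25)

Answer: 22/25 24/25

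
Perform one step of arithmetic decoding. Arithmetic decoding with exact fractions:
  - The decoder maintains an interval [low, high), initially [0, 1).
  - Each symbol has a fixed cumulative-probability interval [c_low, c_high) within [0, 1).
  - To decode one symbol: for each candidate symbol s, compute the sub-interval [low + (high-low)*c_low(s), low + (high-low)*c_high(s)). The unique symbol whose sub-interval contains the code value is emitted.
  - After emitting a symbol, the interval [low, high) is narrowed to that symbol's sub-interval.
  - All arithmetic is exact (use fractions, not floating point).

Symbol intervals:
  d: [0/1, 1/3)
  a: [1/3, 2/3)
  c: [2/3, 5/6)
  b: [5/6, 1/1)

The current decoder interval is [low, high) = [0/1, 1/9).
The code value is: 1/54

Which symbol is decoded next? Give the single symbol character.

Answer: d

Derivation:
Interval width = high − low = 1/9 − 0/1 = 1/9
Scaled code = (code − low) / width = (1/54 − 0/1) / 1/9 = 1/6
  d: [0/1, 1/3) ← scaled code falls here ✓
  a: [1/3, 2/3) 
  c: [2/3, 5/6) 
  b: [5/6, 1/1) 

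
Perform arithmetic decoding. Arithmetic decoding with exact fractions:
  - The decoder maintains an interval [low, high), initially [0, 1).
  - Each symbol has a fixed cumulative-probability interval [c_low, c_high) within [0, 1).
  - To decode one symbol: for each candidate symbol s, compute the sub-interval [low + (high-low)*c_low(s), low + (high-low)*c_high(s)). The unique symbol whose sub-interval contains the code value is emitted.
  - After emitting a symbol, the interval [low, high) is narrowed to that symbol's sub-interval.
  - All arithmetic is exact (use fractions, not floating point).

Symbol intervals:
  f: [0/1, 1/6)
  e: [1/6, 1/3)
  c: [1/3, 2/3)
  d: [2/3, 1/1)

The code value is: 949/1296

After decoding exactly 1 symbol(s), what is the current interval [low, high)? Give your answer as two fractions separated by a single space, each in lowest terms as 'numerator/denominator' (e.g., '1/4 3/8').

Answer: 2/3 1/1

Derivation:
Step 1: interval [0/1, 1/1), width = 1/1 - 0/1 = 1/1
  'f': [0/1 + 1/1*0/1, 0/1 + 1/1*1/6) = [0/1, 1/6)
  'e': [0/1 + 1/1*1/6, 0/1 + 1/1*1/3) = [1/6, 1/3)
  'c': [0/1 + 1/1*1/3, 0/1 + 1/1*2/3) = [1/3, 2/3)
  'd': [0/1 + 1/1*2/3, 0/1 + 1/1*1/1) = [2/3, 1/1) <- contains code 949/1296
  emit 'd', narrow to [2/3, 1/1)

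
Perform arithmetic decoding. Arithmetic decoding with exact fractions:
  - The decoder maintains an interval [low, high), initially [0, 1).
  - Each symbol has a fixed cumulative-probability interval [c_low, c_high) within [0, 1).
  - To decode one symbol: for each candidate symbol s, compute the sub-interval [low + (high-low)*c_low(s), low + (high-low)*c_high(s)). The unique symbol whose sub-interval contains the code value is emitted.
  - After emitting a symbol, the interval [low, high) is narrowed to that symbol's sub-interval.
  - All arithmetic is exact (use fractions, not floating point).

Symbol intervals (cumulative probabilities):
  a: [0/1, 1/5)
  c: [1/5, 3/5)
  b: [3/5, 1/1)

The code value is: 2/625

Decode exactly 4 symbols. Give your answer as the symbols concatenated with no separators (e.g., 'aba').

Answer: aaac

Derivation:
Step 1: interval [0/1, 1/1), width = 1/1 - 0/1 = 1/1
  'a': [0/1 + 1/1*0/1, 0/1 + 1/1*1/5) = [0/1, 1/5) <- contains code 2/625
  'c': [0/1 + 1/1*1/5, 0/1 + 1/1*3/5) = [1/5, 3/5)
  'b': [0/1 + 1/1*3/5, 0/1 + 1/1*1/1) = [3/5, 1/1)
  emit 'a', narrow to [0/1, 1/5)
Step 2: interval [0/1, 1/5), width = 1/5 - 0/1 = 1/5
  'a': [0/1 + 1/5*0/1, 0/1 + 1/5*1/5) = [0/1, 1/25) <- contains code 2/625
  'c': [0/1 + 1/5*1/5, 0/1 + 1/5*3/5) = [1/25, 3/25)
  'b': [0/1 + 1/5*3/5, 0/1 + 1/5*1/1) = [3/25, 1/5)
  emit 'a', narrow to [0/1, 1/25)
Step 3: interval [0/1, 1/25), width = 1/25 - 0/1 = 1/25
  'a': [0/1 + 1/25*0/1, 0/1 + 1/25*1/5) = [0/1, 1/125) <- contains code 2/625
  'c': [0/1 + 1/25*1/5, 0/1 + 1/25*3/5) = [1/125, 3/125)
  'b': [0/1 + 1/25*3/5, 0/1 + 1/25*1/1) = [3/125, 1/25)
  emit 'a', narrow to [0/1, 1/125)
Step 4: interval [0/1, 1/125), width = 1/125 - 0/1 = 1/125
  'a': [0/1 + 1/125*0/1, 0/1 + 1/125*1/5) = [0/1, 1/625)
  'c': [0/1 + 1/125*1/5, 0/1 + 1/125*3/5) = [1/625, 3/625) <- contains code 2/625
  'b': [0/1 + 1/125*3/5, 0/1 + 1/125*1/1) = [3/625, 1/125)
  emit 'c', narrow to [1/625, 3/625)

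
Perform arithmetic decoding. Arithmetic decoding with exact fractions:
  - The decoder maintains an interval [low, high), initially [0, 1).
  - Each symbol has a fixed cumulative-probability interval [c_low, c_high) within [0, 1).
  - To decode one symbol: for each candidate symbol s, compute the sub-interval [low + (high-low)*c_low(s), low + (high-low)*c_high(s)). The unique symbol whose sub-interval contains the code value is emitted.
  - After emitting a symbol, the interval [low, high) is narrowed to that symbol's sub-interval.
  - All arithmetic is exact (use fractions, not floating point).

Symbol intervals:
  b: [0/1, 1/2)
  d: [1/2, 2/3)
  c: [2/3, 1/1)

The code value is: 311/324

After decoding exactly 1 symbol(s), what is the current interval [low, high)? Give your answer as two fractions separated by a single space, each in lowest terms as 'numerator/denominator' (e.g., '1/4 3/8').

Step 1: interval [0/1, 1/1), width = 1/1 - 0/1 = 1/1
  'b': [0/1 + 1/1*0/1, 0/1 + 1/1*1/2) = [0/1, 1/2)
  'd': [0/1 + 1/1*1/2, 0/1 + 1/1*2/3) = [1/2, 2/3)
  'c': [0/1 + 1/1*2/3, 0/1 + 1/1*1/1) = [2/3, 1/1) <- contains code 311/324
  emit 'c', narrow to [2/3, 1/1)

Answer: 2/3 1/1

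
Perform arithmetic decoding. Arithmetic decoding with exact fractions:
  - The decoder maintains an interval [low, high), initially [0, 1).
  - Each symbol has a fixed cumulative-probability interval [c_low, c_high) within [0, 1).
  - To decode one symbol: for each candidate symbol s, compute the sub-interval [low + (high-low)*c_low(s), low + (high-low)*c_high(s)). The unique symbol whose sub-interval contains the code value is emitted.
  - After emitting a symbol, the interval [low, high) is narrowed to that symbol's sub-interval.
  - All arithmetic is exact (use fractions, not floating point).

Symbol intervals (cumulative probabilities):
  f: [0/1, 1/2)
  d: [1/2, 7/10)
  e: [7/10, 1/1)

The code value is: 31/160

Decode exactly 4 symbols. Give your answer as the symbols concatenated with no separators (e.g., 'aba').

Answer: ffef

Derivation:
Step 1: interval [0/1, 1/1), width = 1/1 - 0/1 = 1/1
  'f': [0/1 + 1/1*0/1, 0/1 + 1/1*1/2) = [0/1, 1/2) <- contains code 31/160
  'd': [0/1 + 1/1*1/2, 0/1 + 1/1*7/10) = [1/2, 7/10)
  'e': [0/1 + 1/1*7/10, 0/1 + 1/1*1/1) = [7/10, 1/1)
  emit 'f', narrow to [0/1, 1/2)
Step 2: interval [0/1, 1/2), width = 1/2 - 0/1 = 1/2
  'f': [0/1 + 1/2*0/1, 0/1 + 1/2*1/2) = [0/1, 1/4) <- contains code 31/160
  'd': [0/1 + 1/2*1/2, 0/1 + 1/2*7/10) = [1/4, 7/20)
  'e': [0/1 + 1/2*7/10, 0/1 + 1/2*1/1) = [7/20, 1/2)
  emit 'f', narrow to [0/1, 1/4)
Step 3: interval [0/1, 1/4), width = 1/4 - 0/1 = 1/4
  'f': [0/1 + 1/4*0/1, 0/1 + 1/4*1/2) = [0/1, 1/8)
  'd': [0/1 + 1/4*1/2, 0/1 + 1/4*7/10) = [1/8, 7/40)
  'e': [0/1 + 1/4*7/10, 0/1 + 1/4*1/1) = [7/40, 1/4) <- contains code 31/160
  emit 'e', narrow to [7/40, 1/4)
Step 4: interval [7/40, 1/4), width = 1/4 - 7/40 = 3/40
  'f': [7/40 + 3/40*0/1, 7/40 + 3/40*1/2) = [7/40, 17/80) <- contains code 31/160
  'd': [7/40 + 3/40*1/2, 7/40 + 3/40*7/10) = [17/80, 91/400)
  'e': [7/40 + 3/40*7/10, 7/40 + 3/40*1/1) = [91/400, 1/4)
  emit 'f', narrow to [7/40, 17/80)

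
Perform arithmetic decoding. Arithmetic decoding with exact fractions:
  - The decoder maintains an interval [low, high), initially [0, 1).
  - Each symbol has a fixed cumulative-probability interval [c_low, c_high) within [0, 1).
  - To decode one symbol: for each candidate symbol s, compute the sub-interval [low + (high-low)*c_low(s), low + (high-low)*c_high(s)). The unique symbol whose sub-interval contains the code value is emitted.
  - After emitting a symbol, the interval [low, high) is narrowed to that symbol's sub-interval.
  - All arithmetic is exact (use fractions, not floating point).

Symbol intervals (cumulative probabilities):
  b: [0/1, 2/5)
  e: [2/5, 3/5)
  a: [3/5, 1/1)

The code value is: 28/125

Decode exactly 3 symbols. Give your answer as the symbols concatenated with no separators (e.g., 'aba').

Step 1: interval [0/1, 1/1), width = 1/1 - 0/1 = 1/1
  'b': [0/1 + 1/1*0/1, 0/1 + 1/1*2/5) = [0/1, 2/5) <- contains code 28/125
  'e': [0/1 + 1/1*2/5, 0/1 + 1/1*3/5) = [2/5, 3/5)
  'a': [0/1 + 1/1*3/5, 0/1 + 1/1*1/1) = [3/5, 1/1)
  emit 'b', narrow to [0/1, 2/5)
Step 2: interval [0/1, 2/5), width = 2/5 - 0/1 = 2/5
  'b': [0/1 + 2/5*0/1, 0/1 + 2/5*2/5) = [0/1, 4/25)
  'e': [0/1 + 2/5*2/5, 0/1 + 2/5*3/5) = [4/25, 6/25) <- contains code 28/125
  'a': [0/1 + 2/5*3/5, 0/1 + 2/5*1/1) = [6/25, 2/5)
  emit 'e', narrow to [4/25, 6/25)
Step 3: interval [4/25, 6/25), width = 6/25 - 4/25 = 2/25
  'b': [4/25 + 2/25*0/1, 4/25 + 2/25*2/5) = [4/25, 24/125)
  'e': [4/25 + 2/25*2/5, 4/25 + 2/25*3/5) = [24/125, 26/125)
  'a': [4/25 + 2/25*3/5, 4/25 + 2/25*1/1) = [26/125, 6/25) <- contains code 28/125
  emit 'a', narrow to [26/125, 6/25)

Answer: bea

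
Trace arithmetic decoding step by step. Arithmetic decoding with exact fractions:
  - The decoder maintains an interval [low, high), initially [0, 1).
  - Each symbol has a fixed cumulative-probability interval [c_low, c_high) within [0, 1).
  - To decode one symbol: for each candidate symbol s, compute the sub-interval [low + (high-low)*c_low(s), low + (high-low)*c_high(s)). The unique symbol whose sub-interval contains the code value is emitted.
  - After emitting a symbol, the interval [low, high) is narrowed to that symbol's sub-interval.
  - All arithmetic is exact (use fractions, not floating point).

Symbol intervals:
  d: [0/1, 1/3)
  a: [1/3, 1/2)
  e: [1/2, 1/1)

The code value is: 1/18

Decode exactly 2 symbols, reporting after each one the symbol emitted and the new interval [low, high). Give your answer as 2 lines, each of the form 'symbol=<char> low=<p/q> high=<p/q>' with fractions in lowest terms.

Step 1: interval [0/1, 1/1), width = 1/1 - 0/1 = 1/1
  'd': [0/1 + 1/1*0/1, 0/1 + 1/1*1/3) = [0/1, 1/3) <- contains code 1/18
  'a': [0/1 + 1/1*1/3, 0/1 + 1/1*1/2) = [1/3, 1/2)
  'e': [0/1 + 1/1*1/2, 0/1 + 1/1*1/1) = [1/2, 1/1)
  emit 'd', narrow to [0/1, 1/3)
Step 2: interval [0/1, 1/3), width = 1/3 - 0/1 = 1/3
  'd': [0/1 + 1/3*0/1, 0/1 + 1/3*1/3) = [0/1, 1/9) <- contains code 1/18
  'a': [0/1 + 1/3*1/3, 0/1 + 1/3*1/2) = [1/9, 1/6)
  'e': [0/1 + 1/3*1/2, 0/1 + 1/3*1/1) = [1/6, 1/3)
  emit 'd', narrow to [0/1, 1/9)

Answer: symbol=d low=0/1 high=1/3
symbol=d low=0/1 high=1/9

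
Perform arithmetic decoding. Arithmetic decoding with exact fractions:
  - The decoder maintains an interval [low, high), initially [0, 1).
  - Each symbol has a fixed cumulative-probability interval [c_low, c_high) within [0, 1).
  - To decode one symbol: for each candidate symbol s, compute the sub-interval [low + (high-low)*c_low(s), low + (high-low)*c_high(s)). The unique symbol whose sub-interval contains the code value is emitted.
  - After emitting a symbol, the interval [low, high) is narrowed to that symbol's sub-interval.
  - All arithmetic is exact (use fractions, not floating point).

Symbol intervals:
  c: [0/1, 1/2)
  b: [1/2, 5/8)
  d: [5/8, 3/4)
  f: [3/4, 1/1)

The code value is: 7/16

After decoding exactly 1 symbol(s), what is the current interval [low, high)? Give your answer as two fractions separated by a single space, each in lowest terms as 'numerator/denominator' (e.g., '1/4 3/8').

Step 1: interval [0/1, 1/1), width = 1/1 - 0/1 = 1/1
  'c': [0/1 + 1/1*0/1, 0/1 + 1/1*1/2) = [0/1, 1/2) <- contains code 7/16
  'b': [0/1 + 1/1*1/2, 0/1 + 1/1*5/8) = [1/2, 5/8)
  'd': [0/1 + 1/1*5/8, 0/1 + 1/1*3/4) = [5/8, 3/4)
  'f': [0/1 + 1/1*3/4, 0/1 + 1/1*1/1) = [3/4, 1/1)
  emit 'c', narrow to [0/1, 1/2)

Answer: 0/1 1/2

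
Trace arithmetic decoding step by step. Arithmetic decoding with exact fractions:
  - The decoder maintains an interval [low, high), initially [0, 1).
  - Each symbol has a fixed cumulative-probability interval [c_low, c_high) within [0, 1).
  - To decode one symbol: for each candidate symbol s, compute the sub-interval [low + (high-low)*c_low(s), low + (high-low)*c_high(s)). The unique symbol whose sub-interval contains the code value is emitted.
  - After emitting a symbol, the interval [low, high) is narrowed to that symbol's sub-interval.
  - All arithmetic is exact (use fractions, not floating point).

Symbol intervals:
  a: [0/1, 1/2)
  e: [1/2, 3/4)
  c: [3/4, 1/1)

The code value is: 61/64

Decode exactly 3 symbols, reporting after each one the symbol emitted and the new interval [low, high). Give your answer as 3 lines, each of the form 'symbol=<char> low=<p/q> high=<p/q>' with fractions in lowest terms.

Step 1: interval [0/1, 1/1), width = 1/1 - 0/1 = 1/1
  'a': [0/1 + 1/1*0/1, 0/1 + 1/1*1/2) = [0/1, 1/2)
  'e': [0/1 + 1/1*1/2, 0/1 + 1/1*3/4) = [1/2, 3/4)
  'c': [0/1 + 1/1*3/4, 0/1 + 1/1*1/1) = [3/4, 1/1) <- contains code 61/64
  emit 'c', narrow to [3/4, 1/1)
Step 2: interval [3/4, 1/1), width = 1/1 - 3/4 = 1/4
  'a': [3/4 + 1/4*0/1, 3/4 + 1/4*1/2) = [3/4, 7/8)
  'e': [3/4 + 1/4*1/2, 3/4 + 1/4*3/4) = [7/8, 15/16)
  'c': [3/4 + 1/4*3/4, 3/4 + 1/4*1/1) = [15/16, 1/1) <- contains code 61/64
  emit 'c', narrow to [15/16, 1/1)
Step 3: interval [15/16, 1/1), width = 1/1 - 15/16 = 1/16
  'a': [15/16 + 1/16*0/1, 15/16 + 1/16*1/2) = [15/16, 31/32) <- contains code 61/64
  'e': [15/16 + 1/16*1/2, 15/16 + 1/16*3/4) = [31/32, 63/64)
  'c': [15/16 + 1/16*3/4, 15/16 + 1/16*1/1) = [63/64, 1/1)
  emit 'a', narrow to [15/16, 31/32)

Answer: symbol=c low=3/4 high=1/1
symbol=c low=15/16 high=1/1
symbol=a low=15/16 high=31/32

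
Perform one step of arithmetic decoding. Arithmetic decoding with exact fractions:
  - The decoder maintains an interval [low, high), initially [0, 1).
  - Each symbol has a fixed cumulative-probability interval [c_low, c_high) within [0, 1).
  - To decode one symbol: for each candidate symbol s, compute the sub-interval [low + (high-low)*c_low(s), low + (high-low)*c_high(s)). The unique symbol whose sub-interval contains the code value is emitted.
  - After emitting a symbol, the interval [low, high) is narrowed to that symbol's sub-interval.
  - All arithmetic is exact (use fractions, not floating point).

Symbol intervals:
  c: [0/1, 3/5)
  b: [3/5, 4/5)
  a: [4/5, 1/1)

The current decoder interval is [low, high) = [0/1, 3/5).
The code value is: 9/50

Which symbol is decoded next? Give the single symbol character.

Interval width = high − low = 3/5 − 0/1 = 3/5
Scaled code = (code − low) / width = (9/50 − 0/1) / 3/5 = 3/10
  c: [0/1, 3/5) ← scaled code falls here ✓
  b: [3/5, 4/5) 
  a: [4/5, 1/1) 

Answer: c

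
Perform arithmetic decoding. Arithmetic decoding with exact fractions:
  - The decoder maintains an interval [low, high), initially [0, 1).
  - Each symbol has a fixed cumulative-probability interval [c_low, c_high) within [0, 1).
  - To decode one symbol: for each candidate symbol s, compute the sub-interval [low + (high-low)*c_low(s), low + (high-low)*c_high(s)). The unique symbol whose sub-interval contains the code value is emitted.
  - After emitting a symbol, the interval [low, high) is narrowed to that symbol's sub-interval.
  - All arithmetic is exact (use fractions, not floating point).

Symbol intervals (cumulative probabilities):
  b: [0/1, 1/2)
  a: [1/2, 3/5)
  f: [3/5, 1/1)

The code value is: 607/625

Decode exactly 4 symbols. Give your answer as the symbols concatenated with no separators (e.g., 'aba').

Step 1: interval [0/1, 1/1), width = 1/1 - 0/1 = 1/1
  'b': [0/1 + 1/1*0/1, 0/1 + 1/1*1/2) = [0/1, 1/2)
  'a': [0/1 + 1/1*1/2, 0/1 + 1/1*3/5) = [1/2, 3/5)
  'f': [0/1 + 1/1*3/5, 0/1 + 1/1*1/1) = [3/5, 1/1) <- contains code 607/625
  emit 'f', narrow to [3/5, 1/1)
Step 2: interval [3/5, 1/1), width = 1/1 - 3/5 = 2/5
  'b': [3/5 + 2/5*0/1, 3/5 + 2/5*1/2) = [3/5, 4/5)
  'a': [3/5 + 2/5*1/2, 3/5 + 2/5*3/5) = [4/5, 21/25)
  'f': [3/5 + 2/5*3/5, 3/5 + 2/5*1/1) = [21/25, 1/1) <- contains code 607/625
  emit 'f', narrow to [21/25, 1/1)
Step 3: interval [21/25, 1/1), width = 1/1 - 21/25 = 4/25
  'b': [21/25 + 4/25*0/1, 21/25 + 4/25*1/2) = [21/25, 23/25)
  'a': [21/25 + 4/25*1/2, 21/25 + 4/25*3/5) = [23/25, 117/125)
  'f': [21/25 + 4/25*3/5, 21/25 + 4/25*1/1) = [117/125, 1/1) <- contains code 607/625
  emit 'f', narrow to [117/125, 1/1)
Step 4: interval [117/125, 1/1), width = 1/1 - 117/125 = 8/125
  'b': [117/125 + 8/125*0/1, 117/125 + 8/125*1/2) = [117/125, 121/125)
  'a': [117/125 + 8/125*1/2, 117/125 + 8/125*3/5) = [121/125, 609/625) <- contains code 607/625
  'f': [117/125 + 8/125*3/5, 117/125 + 8/125*1/1) = [609/625, 1/1)
  emit 'a', narrow to [121/125, 609/625)

Answer: fffa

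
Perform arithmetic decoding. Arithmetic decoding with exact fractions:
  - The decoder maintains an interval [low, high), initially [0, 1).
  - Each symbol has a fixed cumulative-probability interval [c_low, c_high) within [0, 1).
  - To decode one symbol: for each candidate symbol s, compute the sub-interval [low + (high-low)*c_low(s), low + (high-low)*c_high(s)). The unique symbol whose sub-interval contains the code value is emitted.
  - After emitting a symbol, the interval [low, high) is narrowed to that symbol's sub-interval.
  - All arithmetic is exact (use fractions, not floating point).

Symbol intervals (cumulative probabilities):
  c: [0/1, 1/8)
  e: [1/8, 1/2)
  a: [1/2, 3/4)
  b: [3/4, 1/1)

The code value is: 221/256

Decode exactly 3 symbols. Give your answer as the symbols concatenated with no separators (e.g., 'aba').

Step 1: interval [0/1, 1/1), width = 1/1 - 0/1 = 1/1
  'c': [0/1 + 1/1*0/1, 0/1 + 1/1*1/8) = [0/1, 1/8)
  'e': [0/1 + 1/1*1/8, 0/1 + 1/1*1/2) = [1/8, 1/2)
  'a': [0/1 + 1/1*1/2, 0/1 + 1/1*3/4) = [1/2, 3/4)
  'b': [0/1 + 1/1*3/4, 0/1 + 1/1*1/1) = [3/4, 1/1) <- contains code 221/256
  emit 'b', narrow to [3/4, 1/1)
Step 2: interval [3/4, 1/1), width = 1/1 - 3/4 = 1/4
  'c': [3/4 + 1/4*0/1, 3/4 + 1/4*1/8) = [3/4, 25/32)
  'e': [3/4 + 1/4*1/8, 3/4 + 1/4*1/2) = [25/32, 7/8) <- contains code 221/256
  'a': [3/4 + 1/4*1/2, 3/4 + 1/4*3/4) = [7/8, 15/16)
  'b': [3/4 + 1/4*3/4, 3/4 + 1/4*1/1) = [15/16, 1/1)
  emit 'e', narrow to [25/32, 7/8)
Step 3: interval [25/32, 7/8), width = 7/8 - 25/32 = 3/32
  'c': [25/32 + 3/32*0/1, 25/32 + 3/32*1/8) = [25/32, 203/256)
  'e': [25/32 + 3/32*1/8, 25/32 + 3/32*1/2) = [203/256, 53/64)
  'a': [25/32 + 3/32*1/2, 25/32 + 3/32*3/4) = [53/64, 109/128)
  'b': [25/32 + 3/32*3/4, 25/32 + 3/32*1/1) = [109/128, 7/8) <- contains code 221/256
  emit 'b', narrow to [109/128, 7/8)

Answer: beb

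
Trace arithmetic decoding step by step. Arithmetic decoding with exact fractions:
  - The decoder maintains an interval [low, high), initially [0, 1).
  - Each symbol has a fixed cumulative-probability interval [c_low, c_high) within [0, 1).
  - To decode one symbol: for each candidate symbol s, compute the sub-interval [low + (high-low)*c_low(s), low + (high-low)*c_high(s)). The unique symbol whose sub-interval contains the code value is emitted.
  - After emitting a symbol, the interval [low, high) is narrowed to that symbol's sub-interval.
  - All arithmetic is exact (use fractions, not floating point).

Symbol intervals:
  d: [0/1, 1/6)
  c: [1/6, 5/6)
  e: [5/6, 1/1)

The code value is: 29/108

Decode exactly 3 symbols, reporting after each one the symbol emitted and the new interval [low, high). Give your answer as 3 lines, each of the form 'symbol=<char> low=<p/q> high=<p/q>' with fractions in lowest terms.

Answer: symbol=c low=1/6 high=5/6
symbol=d low=1/6 high=5/18
symbol=e low=7/27 high=5/18

Derivation:
Step 1: interval [0/1, 1/1), width = 1/1 - 0/1 = 1/1
  'd': [0/1 + 1/1*0/1, 0/1 + 1/1*1/6) = [0/1, 1/6)
  'c': [0/1 + 1/1*1/6, 0/1 + 1/1*5/6) = [1/6, 5/6) <- contains code 29/108
  'e': [0/1 + 1/1*5/6, 0/1 + 1/1*1/1) = [5/6, 1/1)
  emit 'c', narrow to [1/6, 5/6)
Step 2: interval [1/6, 5/6), width = 5/6 - 1/6 = 2/3
  'd': [1/6 + 2/3*0/1, 1/6 + 2/3*1/6) = [1/6, 5/18) <- contains code 29/108
  'c': [1/6 + 2/3*1/6, 1/6 + 2/3*5/6) = [5/18, 13/18)
  'e': [1/6 + 2/3*5/6, 1/6 + 2/3*1/1) = [13/18, 5/6)
  emit 'd', narrow to [1/6, 5/18)
Step 3: interval [1/6, 5/18), width = 5/18 - 1/6 = 1/9
  'd': [1/6 + 1/9*0/1, 1/6 + 1/9*1/6) = [1/6, 5/27)
  'c': [1/6 + 1/9*1/6, 1/6 + 1/9*5/6) = [5/27, 7/27)
  'e': [1/6 + 1/9*5/6, 1/6 + 1/9*1/1) = [7/27, 5/18) <- contains code 29/108
  emit 'e', narrow to [7/27, 5/18)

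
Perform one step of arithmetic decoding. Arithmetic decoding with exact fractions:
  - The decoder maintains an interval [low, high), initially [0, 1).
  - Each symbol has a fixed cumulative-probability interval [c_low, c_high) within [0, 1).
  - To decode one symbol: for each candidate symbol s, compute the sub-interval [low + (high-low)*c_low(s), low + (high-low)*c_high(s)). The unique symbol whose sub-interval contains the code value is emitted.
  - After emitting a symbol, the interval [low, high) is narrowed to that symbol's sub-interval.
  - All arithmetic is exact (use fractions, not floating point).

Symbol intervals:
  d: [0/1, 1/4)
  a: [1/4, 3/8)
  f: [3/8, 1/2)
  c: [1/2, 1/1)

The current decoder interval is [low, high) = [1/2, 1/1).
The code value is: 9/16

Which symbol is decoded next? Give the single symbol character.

Interval width = high − low = 1/1 − 1/2 = 1/2
Scaled code = (code − low) / width = (9/16 − 1/2) / 1/2 = 1/8
  d: [0/1, 1/4) ← scaled code falls here ✓
  a: [1/4, 3/8) 
  f: [3/8, 1/2) 
  c: [1/2, 1/1) 

Answer: d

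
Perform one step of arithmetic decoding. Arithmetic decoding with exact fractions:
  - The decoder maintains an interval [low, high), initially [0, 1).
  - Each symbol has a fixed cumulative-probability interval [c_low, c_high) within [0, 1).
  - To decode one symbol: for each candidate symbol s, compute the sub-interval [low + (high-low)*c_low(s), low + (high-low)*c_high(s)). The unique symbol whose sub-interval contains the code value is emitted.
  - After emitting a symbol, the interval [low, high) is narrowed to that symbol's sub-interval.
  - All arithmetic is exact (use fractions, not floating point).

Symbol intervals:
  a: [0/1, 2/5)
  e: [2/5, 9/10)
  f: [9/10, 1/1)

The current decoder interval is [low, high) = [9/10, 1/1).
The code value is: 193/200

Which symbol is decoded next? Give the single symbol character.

Answer: e

Derivation:
Interval width = high − low = 1/1 − 9/10 = 1/10
Scaled code = (code − low) / width = (193/200 − 9/10) / 1/10 = 13/20
  a: [0/1, 2/5) 
  e: [2/5, 9/10) ← scaled code falls here ✓
  f: [9/10, 1/1) 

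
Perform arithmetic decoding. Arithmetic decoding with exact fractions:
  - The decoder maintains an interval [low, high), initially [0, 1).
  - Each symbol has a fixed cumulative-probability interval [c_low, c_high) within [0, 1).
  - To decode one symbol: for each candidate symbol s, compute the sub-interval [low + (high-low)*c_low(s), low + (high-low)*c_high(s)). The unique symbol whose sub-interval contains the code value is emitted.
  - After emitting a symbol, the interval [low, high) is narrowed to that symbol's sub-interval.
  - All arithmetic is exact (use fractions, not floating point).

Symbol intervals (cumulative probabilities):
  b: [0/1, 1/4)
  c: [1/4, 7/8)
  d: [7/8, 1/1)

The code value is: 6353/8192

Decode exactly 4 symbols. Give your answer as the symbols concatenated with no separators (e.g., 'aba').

Step 1: interval [0/1, 1/1), width = 1/1 - 0/1 = 1/1
  'b': [0/1 + 1/1*0/1, 0/1 + 1/1*1/4) = [0/1, 1/4)
  'c': [0/1 + 1/1*1/4, 0/1 + 1/1*7/8) = [1/4, 7/8) <- contains code 6353/8192
  'd': [0/1 + 1/1*7/8, 0/1 + 1/1*1/1) = [7/8, 1/1)
  emit 'c', narrow to [1/4, 7/8)
Step 2: interval [1/4, 7/8), width = 7/8 - 1/4 = 5/8
  'b': [1/4 + 5/8*0/1, 1/4 + 5/8*1/4) = [1/4, 13/32)
  'c': [1/4 + 5/8*1/4, 1/4 + 5/8*7/8) = [13/32, 51/64) <- contains code 6353/8192
  'd': [1/4 + 5/8*7/8, 1/4 + 5/8*1/1) = [51/64, 7/8)
  emit 'c', narrow to [13/32, 51/64)
Step 3: interval [13/32, 51/64), width = 51/64 - 13/32 = 25/64
  'b': [13/32 + 25/64*0/1, 13/32 + 25/64*1/4) = [13/32, 129/256)
  'c': [13/32 + 25/64*1/4, 13/32 + 25/64*7/8) = [129/256, 383/512)
  'd': [13/32 + 25/64*7/8, 13/32 + 25/64*1/1) = [383/512, 51/64) <- contains code 6353/8192
  emit 'd', narrow to [383/512, 51/64)
Step 4: interval [383/512, 51/64), width = 51/64 - 383/512 = 25/512
  'b': [383/512 + 25/512*0/1, 383/512 + 25/512*1/4) = [383/512, 1557/2048)
  'c': [383/512 + 25/512*1/4, 383/512 + 25/512*7/8) = [1557/2048, 3239/4096) <- contains code 6353/8192
  'd': [383/512 + 25/512*7/8, 383/512 + 25/512*1/1) = [3239/4096, 51/64)
  emit 'c', narrow to [1557/2048, 3239/4096)

Answer: ccdc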